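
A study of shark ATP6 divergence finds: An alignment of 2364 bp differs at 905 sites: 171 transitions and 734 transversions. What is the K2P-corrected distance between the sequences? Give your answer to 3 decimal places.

0.546

P = 171/2364 ≈ 0.072335 and Q = 734/2364 ≈ 0.310491.
Under the Kimura two-parameter model, d = −½ ln(1 − 2P − Q) − ¼ ln(1 − 2Q).
1 − 2P − Q = 0.544839, giving −½ ln(0.544839) = 0.303632.
1 − 2Q = 0.379018, giving −¼ ln(0.379018) = 0.242543.
d = 0.303632 + 0.242543 = 0.546175.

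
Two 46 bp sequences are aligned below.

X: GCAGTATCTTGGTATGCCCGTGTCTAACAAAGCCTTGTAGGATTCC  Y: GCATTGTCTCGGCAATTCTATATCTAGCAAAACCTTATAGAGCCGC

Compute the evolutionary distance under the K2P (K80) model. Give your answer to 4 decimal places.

0.6426

Of 46 sites, 14 differences are transitions and 4 are transversions, so P = 14/46 ≈ 0.304348 and Q = 4/46 ≈ 0.086957.
Under the Kimura two-parameter model, d = −½ ln(1 − 2P − Q) − ¼ ln(1 − 2Q).
1 − 2P − Q = 0.304347, giving −½ ln(0.304347) = 0.594793.
1 − 2Q = 0.826086, giving −¼ ln(0.826086) = 0.047764.
d = 0.594793 + 0.047764 = 0.642557.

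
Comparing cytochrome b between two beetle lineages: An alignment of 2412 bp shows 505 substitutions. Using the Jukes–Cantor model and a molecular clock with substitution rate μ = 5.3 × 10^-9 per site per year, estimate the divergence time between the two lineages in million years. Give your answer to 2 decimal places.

23.16

p = 505/2412 ≈ 0.20937.
d = −(3/4) ln(1 − 4p/3) = −0.75 ln(1 − 0.27916) = −0.75 ln(0.72084)
  = −0.75 × (-0.327338) = 0.245504 substitutions/site.
Under a molecular clock d = 2μt, so t = d/(2μ) = 0.245504 / (2 × 5.3 × 10^-9) = 23.16 million years.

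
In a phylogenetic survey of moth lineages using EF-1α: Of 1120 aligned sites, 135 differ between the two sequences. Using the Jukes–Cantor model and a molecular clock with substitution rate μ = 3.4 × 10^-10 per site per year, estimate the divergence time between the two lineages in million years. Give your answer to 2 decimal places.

193.24

p = 135/1120 ≈ 0.120536.
d = −(3/4) ln(1 − 4p/3) = −0.75 ln(1 − 0.160715) = −0.75 ln(0.839285)
  = −0.75 × (-0.175205) = 0.131404 substitutions/site.
Under a molecular clock d = 2μt, so t = d/(2μ) = 0.131404 / (2 × 3.4 × 10^-10) = 193.24 million years.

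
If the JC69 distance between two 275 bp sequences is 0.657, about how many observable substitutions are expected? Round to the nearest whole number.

120

Invert JC69: p = (3/4)(1 − e^(−4d/3)) = 0.75 × (1 − e^(-0.876)) = 0.75 × (1 − 0.416445) = 0.437666.
Expected differing sites = pL ≈ 0.437666 × 275 = 120.35815 ≈ 120.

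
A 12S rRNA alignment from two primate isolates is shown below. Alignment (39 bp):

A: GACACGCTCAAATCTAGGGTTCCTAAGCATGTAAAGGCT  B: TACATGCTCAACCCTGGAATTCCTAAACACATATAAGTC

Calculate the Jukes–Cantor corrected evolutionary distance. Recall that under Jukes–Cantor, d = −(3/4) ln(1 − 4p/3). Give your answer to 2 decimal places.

The sequences differ at 14 of 39 sites, so p = 14/39 ≈ 0.358974.
d = −(3/4) ln(1 − 4p/3) = −0.75 ln(1 − 0.478632) = −0.75 ln(0.521368)
  = −0.75 × (-0.651299) = 0.488474 substitutions/site.

0.49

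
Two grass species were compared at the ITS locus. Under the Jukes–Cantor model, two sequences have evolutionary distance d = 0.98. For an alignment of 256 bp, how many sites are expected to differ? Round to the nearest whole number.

Invert JC69: p = (3/4)(1 − e^(−4d/3)) = 0.75 × (1 − e^(-1.306667)) = 0.75 × (1 − 0.270721) = 0.546959.
Expected differing sites = pL ≈ 0.546959 × 256 = 140.021504 ≈ 140.

140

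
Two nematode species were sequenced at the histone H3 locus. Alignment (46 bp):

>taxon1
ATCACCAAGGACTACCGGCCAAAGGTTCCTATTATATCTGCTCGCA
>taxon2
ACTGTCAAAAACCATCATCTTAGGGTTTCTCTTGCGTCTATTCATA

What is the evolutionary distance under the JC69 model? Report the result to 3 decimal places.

0.761

The sequences differ at 22 of 46 sites, so p = 22/46 ≈ 0.478261.
d = −(3/4) ln(1 − 4p/3) = −0.75 ln(1 − 0.637681) = −0.75 ln(0.362319)
  = −0.75 × (-1.015230) = 0.761423 substitutions/site.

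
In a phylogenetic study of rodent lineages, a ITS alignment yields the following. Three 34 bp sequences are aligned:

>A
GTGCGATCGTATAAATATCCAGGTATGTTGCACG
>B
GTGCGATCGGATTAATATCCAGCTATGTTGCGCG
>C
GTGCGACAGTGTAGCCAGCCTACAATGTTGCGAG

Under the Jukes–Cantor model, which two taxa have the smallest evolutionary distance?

A–B: 4/34 differ, p = 0.118, d = 0.128.
A–C: 13/34 differ, p = 0.382, d = 0.535.
B–C: 13/34 differ, p = 0.382, d = 0.535.
The smallest distance is between A and B.

A and B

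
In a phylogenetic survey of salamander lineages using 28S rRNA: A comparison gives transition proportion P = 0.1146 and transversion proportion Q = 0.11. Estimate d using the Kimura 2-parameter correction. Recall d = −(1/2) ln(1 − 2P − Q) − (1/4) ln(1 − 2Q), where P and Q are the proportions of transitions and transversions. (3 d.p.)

Under the Kimura two-parameter model, d = −½ ln(1 − 2P − Q) − ¼ ln(1 − 2Q).
1 − 2P − Q = 0.6608, giving −½ ln(0.6608) = 0.207152.
1 − 2Q = 0.78, giving −¼ ln(0.78) = 0.062115.
d = 0.207152 + 0.062115 = 0.269267.

0.269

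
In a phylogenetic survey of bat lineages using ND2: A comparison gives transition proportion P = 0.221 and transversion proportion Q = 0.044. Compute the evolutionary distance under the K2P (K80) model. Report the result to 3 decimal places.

Under the Kimura two-parameter model, d = −½ ln(1 − 2P − Q) − ¼ ln(1 − 2Q).
1 − 2P − Q = 0.514, giving −½ ln(0.514) = 0.332766.
1 − 2Q = 0.912, giving −¼ ln(0.912) = 0.023029.
d = 0.332766 + 0.023029 = 0.355795.

0.356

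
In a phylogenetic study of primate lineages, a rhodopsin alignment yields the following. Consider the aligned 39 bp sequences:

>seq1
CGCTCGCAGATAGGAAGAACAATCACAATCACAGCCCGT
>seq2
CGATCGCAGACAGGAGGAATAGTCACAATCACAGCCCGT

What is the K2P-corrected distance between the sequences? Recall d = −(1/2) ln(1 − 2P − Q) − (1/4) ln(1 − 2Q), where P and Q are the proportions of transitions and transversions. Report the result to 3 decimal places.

Of 39 sites, 4 differences are transitions and 1 are transversions, so P = 4/39 ≈ 0.102564 and Q = 1/39 ≈ 0.025641.
Under the Kimura two-parameter model, d = −½ ln(1 − 2P − Q) − ¼ ln(1 − 2Q).
1 − 2P − Q = 0.769231, giving −½ ln(0.769231) = 0.131182.
1 − 2Q = 0.948718, giving −¼ ln(0.948718) = 0.013161.
d = 0.131182 + 0.013161 = 0.144343.

0.144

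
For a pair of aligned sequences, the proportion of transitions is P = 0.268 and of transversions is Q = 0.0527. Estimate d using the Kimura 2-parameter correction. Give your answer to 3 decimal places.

0.472

Under the Kimura two-parameter model, d = −½ ln(1 − 2P − Q) − ¼ ln(1 − 2Q).
1 − 2P − Q = 0.4113, giving −½ ln(0.4113) = 0.444216.
1 − 2Q = 0.8946, giving −¼ ln(0.8946) = 0.027845.
d = 0.444216 + 0.027845 = 0.472061.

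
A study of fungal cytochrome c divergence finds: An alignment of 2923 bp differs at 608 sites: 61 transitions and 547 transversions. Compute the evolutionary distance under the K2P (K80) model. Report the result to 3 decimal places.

P = 61/2923 ≈ 0.020869 and Q = 547/2923 ≈ 0.187137.
Under the Kimura two-parameter model, d = −½ ln(1 − 2P − Q) − ¼ ln(1 − 2Q).
1 − 2P − Q = 0.771125, giving −½ ln(0.771125) = 0.129952.
1 − 2Q = 0.625726, giving −¼ ln(0.625726) = 0.117211.
d = 0.129952 + 0.117211 = 0.247163.

0.247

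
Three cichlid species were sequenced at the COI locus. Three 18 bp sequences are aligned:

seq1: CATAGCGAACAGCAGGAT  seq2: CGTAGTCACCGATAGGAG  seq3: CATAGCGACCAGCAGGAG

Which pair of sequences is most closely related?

seq1–seq2: 8/18 differ, p = 0.444, d = 0.673.
seq1–seq3: 2/18 differ, p = 0.111, d = 0.120.
seq2–seq3: 6/18 differ, p = 0.333, d = 0.441.
The smallest distance is between seq1 and seq3.

seq1 and seq3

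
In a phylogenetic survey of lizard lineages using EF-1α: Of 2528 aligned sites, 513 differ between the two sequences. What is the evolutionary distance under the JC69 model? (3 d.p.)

p = 513/2528 ≈ 0.202927.
d = −(3/4) ln(1 − 4p/3) = −0.75 ln(1 − 0.270569) = −0.75 ln(0.729431)
  = −0.75 × (-0.315491) = 0.236618 substitutions/site.

0.237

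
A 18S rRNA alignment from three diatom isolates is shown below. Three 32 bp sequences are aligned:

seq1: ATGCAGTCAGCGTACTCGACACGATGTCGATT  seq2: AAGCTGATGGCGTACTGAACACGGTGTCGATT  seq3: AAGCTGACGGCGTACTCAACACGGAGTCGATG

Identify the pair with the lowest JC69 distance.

seq2 and seq3

seq1–seq2: 8/32 differ, p = 0.250, d = 0.304.
seq1–seq3: 8/32 differ, p = 0.250, d = 0.304.
seq2–seq3: 4/32 differ, p = 0.125, d = 0.137.
The smallest distance is between seq2 and seq3.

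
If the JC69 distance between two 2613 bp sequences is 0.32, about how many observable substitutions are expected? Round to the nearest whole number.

Invert JC69: p = (3/4)(1 − e^(−4d/3)) = 0.75 × (1 − e^(-0.426667)) = 0.75 × (1 − 0.652681) = 0.260489.
Expected differing sites = pL ≈ 0.260489 × 2613 = 680.657757 ≈ 681.

681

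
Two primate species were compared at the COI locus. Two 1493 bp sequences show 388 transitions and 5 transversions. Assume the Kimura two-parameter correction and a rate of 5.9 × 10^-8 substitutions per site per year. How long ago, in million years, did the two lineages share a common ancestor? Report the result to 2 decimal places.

P = 388/1493 ≈ 0.259879 and Q = 5/1493 ≈ 0.003349.
Under the Kimura two-parameter model, d = −½ ln(1 − 2P − Q) − ¼ ln(1 − 2Q).
1 − 2P − Q = 0.476893, giving −½ ln(0.476893) = 0.370232.
1 − 2Q = 0.993302, giving −¼ ln(0.993302) = 0.001680.
d = 0.370232 + 0.001680 = 0.371912.
Under a molecular clock d = 2μt, so t = d/(2μ) = 0.371912 / (2 × 5.9 × 10^-8) = 3.15 million years.

3.15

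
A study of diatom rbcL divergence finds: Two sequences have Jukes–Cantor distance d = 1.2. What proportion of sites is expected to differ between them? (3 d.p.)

0.599

p = (3/4)(1 − e^(−4d/3)) = 0.75 × (1 − e^(-1.6)) = 0.75 × (1 − 0.201897) = 0.598577.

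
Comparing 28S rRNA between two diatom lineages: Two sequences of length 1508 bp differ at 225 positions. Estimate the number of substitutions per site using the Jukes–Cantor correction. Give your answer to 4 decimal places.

0.1664

p = 225/1508 ≈ 0.149204.
d = −(3/4) ln(1 − 4p/3) = −0.75 ln(1 − 0.198939) = −0.75 ln(0.801061)
  = −0.75 × (-0.221818) = 0.166364 substitutions/site.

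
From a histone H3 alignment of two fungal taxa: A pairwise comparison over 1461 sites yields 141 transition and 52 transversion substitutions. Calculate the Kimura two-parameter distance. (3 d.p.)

P = 141/1461 ≈ 0.096509 and Q = 52/1461 ≈ 0.035592.
Under the Kimura two-parameter model, d = −½ ln(1 − 2P − Q) − ¼ ln(1 − 2Q).
1 − 2P − Q = 0.77139, giving −½ ln(0.77139) = 0.129781.
1 − 2Q = 0.928816, giving −¼ ln(0.928816) = 0.018461.
d = 0.129781 + 0.018461 = 0.148242.

0.148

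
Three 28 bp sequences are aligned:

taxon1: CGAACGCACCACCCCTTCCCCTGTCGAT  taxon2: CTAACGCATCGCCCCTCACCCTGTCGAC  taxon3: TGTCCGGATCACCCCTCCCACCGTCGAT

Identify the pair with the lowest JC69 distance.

taxon1 and taxon2

taxon1–taxon2: 6/28 differ, p = 0.214, d = 0.252.
taxon1–taxon3: 8/28 differ, p = 0.286, d = 0.360.
taxon2–taxon3: 10/28 differ, p = 0.357, d = 0.485.
The smallest distance is between taxon1 and taxon2.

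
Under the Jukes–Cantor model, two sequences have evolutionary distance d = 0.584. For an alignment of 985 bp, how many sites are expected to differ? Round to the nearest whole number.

400

Invert JC69: p = (3/4)(1 − e^(−4d/3)) = 0.75 × (1 − e^(-0.778667)) = 0.75 × (1 − 0.459017) = 0.405737.
Expected differing sites = pL ≈ 0.405737 × 985 = 399.650945 ≈ 400.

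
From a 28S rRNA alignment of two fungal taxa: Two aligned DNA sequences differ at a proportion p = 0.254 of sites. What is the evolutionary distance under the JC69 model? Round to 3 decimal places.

0.310

d = −(3/4) ln(1 − 4p/3) = −0.75 ln(1 − 0.338667) = −0.75 ln(0.661333)
  = −0.75 × (-0.413498) = 0.310124 substitutions/site.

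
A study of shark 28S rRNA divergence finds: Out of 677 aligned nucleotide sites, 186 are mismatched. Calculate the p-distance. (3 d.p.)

0.275

p = 186/677 = 0.274741… ≈ 0.275 (to 3 d.p.).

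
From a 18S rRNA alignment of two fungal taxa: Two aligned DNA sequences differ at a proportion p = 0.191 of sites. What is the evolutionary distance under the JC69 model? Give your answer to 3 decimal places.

d = −(3/4) ln(1 − 4p/3) = −0.75 ln(1 − 0.254667) = −0.75 ln(0.745333)
  = −0.75 × (-0.293924) = 0.220443 substitutions/site.

0.220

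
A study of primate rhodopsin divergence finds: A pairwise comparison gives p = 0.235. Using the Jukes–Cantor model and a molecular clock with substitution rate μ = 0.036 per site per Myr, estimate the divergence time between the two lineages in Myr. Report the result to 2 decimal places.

d = −(3/4) ln(1 − 4p/3) = −0.75 ln(1 − 0.313333) = −0.75 ln(0.686667)
  = −0.75 × (-0.375906) = 0.281930 substitutions/site.
Under a molecular clock d = 2μt, so t = d/(2μ) = 0.281930 / (2 × 0.036) = 3.92 Myr.

3.92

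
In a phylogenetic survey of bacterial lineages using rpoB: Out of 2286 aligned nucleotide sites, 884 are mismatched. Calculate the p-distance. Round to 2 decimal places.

p = 884/2286 = 0.386701… ≈ 0.39 (to 2 d.p.).

0.39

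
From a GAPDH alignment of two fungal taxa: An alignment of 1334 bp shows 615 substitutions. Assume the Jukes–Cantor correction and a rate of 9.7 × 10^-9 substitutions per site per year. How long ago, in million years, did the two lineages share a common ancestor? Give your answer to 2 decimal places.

p = 615/1334 ≈ 0.461019.
d = −(3/4) ln(1 − 4p/3) = −0.75 ln(1 − 0.614692) = −0.75 ln(0.385308)
  = −0.75 × (-0.953712) = 0.715284 substitutions/site.
Under a molecular clock d = 2μt, so t = d/(2μ) = 0.715284 / (2 × 9.7 × 10^-9) = 36.87 million years.

36.87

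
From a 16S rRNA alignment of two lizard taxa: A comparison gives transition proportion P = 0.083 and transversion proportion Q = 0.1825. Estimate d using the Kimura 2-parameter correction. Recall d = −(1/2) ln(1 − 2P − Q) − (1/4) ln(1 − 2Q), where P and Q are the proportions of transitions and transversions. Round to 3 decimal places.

Under the Kimura two-parameter model, d = −½ ln(1 − 2P − Q) − ¼ ln(1 − 2Q).
1 − 2P − Q = 0.6515, giving −½ ln(0.6515) = 0.214239.
1 − 2Q = 0.635, giving −¼ ln(0.635) = 0.113533.
d = 0.214239 + 0.113533 = 0.327772.

0.328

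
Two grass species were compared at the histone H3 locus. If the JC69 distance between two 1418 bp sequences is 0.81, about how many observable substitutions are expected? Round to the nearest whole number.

Invert JC69: p = (3/4)(1 − e^(−4d/3)) = 0.75 × (1 − e^(-1.08)) = 0.75 × (1 − 0.339596) = 0.495303.
Expected differing sites = pL ≈ 0.495303 × 1418 = 702.339654 ≈ 702.

702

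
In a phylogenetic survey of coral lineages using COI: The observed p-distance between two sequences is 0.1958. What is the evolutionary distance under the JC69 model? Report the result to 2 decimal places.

0.23

d = −(3/4) ln(1 − 4p/3) = −0.75 ln(1 − 0.261067) = −0.75 ln(0.738933)
  = −0.75 × (-0.302548) = 0.226911 substitutions/site.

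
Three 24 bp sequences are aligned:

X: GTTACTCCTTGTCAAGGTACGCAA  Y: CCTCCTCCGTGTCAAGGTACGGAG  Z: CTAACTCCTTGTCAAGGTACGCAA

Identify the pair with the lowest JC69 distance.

X–Y: 6/24 differ, p = 0.250, d = 0.304.
X–Z: 2/24 differ, p = 0.083, d = 0.088.
Y–Z: 6/24 differ, p = 0.250, d = 0.304.
The smallest distance is between X and Z.

X and Z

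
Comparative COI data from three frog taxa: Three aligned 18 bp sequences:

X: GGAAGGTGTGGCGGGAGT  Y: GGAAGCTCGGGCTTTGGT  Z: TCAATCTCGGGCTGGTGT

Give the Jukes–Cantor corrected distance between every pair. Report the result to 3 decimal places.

X–Y: 7/18 sites differ → p ≈ 0.388889, d = −0.75 ln(1 − 0.518519) = 0.548166 ≈ 0.548.
X–Z: 8/18 sites differ → p ≈ 0.444444, d = −0.75 ln(1 − 0.592592) = 0.673455 ≈ 0.673.
Y–Z: 6/18 sites differ → p ≈ 0.333333, d = −0.75 ln(1 − 0.444444) = 0.440839 ≈ 0.441.

d(X,Y) = 0.548, d(X,Z) = 0.673, d(Y,Z) = 0.441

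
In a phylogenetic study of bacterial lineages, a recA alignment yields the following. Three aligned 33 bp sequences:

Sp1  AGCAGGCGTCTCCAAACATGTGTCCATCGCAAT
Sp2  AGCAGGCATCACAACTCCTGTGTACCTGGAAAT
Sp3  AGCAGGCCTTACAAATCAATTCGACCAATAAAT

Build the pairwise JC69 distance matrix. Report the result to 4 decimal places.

Sp1–Sp2: 10/33 sites differ → p ≈ 0.30303, d = −0.75 ln(1 − 0.40404) = 0.388186 ≈ 0.3882.
Sp1–Sp3: 15/33 sites differ → p ≈ 0.454545, d = −0.75 ln(1 − 0.60606) = 0.698667 ≈ 0.6987.
Sp2–Sp3: 11/33 sites differ → p ≈ 0.333333, d = −0.75 ln(1 − 0.444444) = 0.440839 ≈ 0.4408.

d(Sp1,Sp2) = 0.3882, d(Sp1,Sp3) = 0.6987, d(Sp2,Sp3) = 0.4408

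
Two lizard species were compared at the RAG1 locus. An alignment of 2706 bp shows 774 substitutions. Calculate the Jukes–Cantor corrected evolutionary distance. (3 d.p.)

0.360

p = 774/2706 ≈ 0.286031.
d = −(3/4) ln(1 − 4p/3) = −0.75 ln(1 − 0.381375) = −0.75 ln(0.618625)
  = −0.75 × (-0.480256) = 0.360192 substitutions/site.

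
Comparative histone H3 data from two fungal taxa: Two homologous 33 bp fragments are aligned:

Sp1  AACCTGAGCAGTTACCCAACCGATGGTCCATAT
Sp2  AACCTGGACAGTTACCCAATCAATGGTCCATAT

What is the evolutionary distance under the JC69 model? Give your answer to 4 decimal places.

The sequences differ at 4 of 33 sites (7, 8, 20, 22), so p = 4/33 ≈ 0.121212.
d = −(3/4) ln(1 − 4p/3) = −0.75 ln(1 − 0.161616) = −0.75 ln(0.838384)
  = −0.75 × (-0.176279) = 0.132209 substitutions/site.

0.1322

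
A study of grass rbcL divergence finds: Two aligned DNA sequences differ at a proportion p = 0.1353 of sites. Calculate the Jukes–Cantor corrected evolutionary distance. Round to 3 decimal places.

d = −(3/4) ln(1 − 4p/3) = −0.75 ln(1 − 0.1804) = −0.75 ln(0.8196)
  = −0.75 × (-0.198939) = 0.149204 substitutions/site.

0.149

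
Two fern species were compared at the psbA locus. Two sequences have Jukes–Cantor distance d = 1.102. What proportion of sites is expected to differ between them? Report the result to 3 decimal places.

p = (3/4)(1 − e^(−4d/3)) = 0.75 × (1 − e^(-1.469333)) = 0.75 × (1 − 0.230079) = 0.577441.

0.577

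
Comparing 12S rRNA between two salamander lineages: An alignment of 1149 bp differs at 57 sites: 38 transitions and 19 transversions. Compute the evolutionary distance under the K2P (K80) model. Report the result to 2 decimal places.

0.05

P = 38/1149 ≈ 0.033072 and Q = 19/1149 ≈ 0.016536.
Under the Kimura two-parameter model, d = −½ ln(1 − 2P − Q) − ¼ ln(1 − 2Q).
1 − 2P − Q = 0.91732, giving −½ ln(0.91732) = 0.043149.
1 − 2Q = 0.966928, giving −¼ ln(0.966928) = 0.008408.
d = 0.043149 + 0.008408 = 0.051557.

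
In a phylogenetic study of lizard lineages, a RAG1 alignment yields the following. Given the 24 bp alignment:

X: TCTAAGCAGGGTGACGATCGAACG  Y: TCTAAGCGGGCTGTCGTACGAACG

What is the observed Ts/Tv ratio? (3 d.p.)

0.250

Transitions are A↔G and C↔T; transversions are all other mismatches.
Transitions: 1. Transversions: 4.
R = 1/4 = 0.250.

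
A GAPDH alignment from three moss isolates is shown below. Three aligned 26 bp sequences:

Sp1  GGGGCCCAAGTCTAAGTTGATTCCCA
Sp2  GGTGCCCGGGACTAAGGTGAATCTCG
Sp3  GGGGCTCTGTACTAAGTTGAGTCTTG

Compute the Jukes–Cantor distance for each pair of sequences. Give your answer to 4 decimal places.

d(Sp1,Sp2) = 0.3961, d(Sp1,Sp3) = 0.4643, d(Sp2,Sp3) = 0.3335

Sp1–Sp2: 8/26 sites differ → p ≈ 0.307692, d = −0.75 ln(1 − 0.410256) = 0.396050 ≈ 0.3961.
Sp1–Sp3: 9/26 sites differ → p ≈ 0.346154, d = −0.75 ln(1 − 0.461539) = 0.464280 ≈ 0.4643.
Sp2–Sp3: 7/26 sites differ → p ≈ 0.269231, d = −0.75 ln(1 − 0.358975) = 0.333515 ≈ 0.3335.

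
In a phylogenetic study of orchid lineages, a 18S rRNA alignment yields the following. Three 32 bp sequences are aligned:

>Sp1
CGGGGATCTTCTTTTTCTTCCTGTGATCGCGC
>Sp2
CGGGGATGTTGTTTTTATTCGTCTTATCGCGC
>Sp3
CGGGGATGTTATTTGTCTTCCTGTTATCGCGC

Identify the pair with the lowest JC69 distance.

Sp1 and Sp3

Sp1–Sp2: 6/32 differ, p = 0.188, d = 0.216.
Sp1–Sp3: 4/32 differ, p = 0.125, d = 0.137.
Sp2–Sp3: 5/32 differ, p = 0.156, d = 0.175.
The smallest distance is between Sp1 and Sp3.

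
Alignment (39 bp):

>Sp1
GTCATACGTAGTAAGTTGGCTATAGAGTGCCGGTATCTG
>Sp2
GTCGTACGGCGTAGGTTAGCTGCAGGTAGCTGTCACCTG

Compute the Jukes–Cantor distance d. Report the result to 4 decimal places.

0.4885

The sequences differ at 14 of 39 sites, so p = 14/39 ≈ 0.358974.
d = −(3/4) ln(1 − 4p/3) = −0.75 ln(1 − 0.478632) = −0.75 ln(0.521368)
  = −0.75 × (-0.651299) = 0.488474 substitutions/site.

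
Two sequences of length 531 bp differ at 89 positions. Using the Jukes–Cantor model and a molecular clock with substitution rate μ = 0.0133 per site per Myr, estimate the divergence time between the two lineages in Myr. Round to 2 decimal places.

7.13

p = 89/531 ≈ 0.167608.
d = −(3/4) ln(1 − 4p/3) = −0.75 ln(1 − 0.223477) = −0.75 ln(0.776523)
  = −0.75 × (-0.252929) = 0.189697 substitutions/site.
Under a molecular clock d = 2μt, so t = d/(2μ) = 0.189697 / (2 × 0.0133) = 7.13 Myr.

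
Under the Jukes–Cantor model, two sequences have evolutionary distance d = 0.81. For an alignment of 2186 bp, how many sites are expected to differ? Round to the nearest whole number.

1083

Invert JC69: p = (3/4)(1 − e^(−4d/3)) = 0.75 × (1 − e^(-1.08)) = 0.75 × (1 − 0.339596) = 0.495303.
Expected differing sites = pL ≈ 0.495303 × 2186 = 1082.732358 ≈ 1083.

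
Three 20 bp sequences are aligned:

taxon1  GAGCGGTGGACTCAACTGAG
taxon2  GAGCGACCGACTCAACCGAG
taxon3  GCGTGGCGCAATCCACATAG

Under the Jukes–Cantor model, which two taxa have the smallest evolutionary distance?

taxon1–taxon2: 4/20 differ, p = 0.200, d = 0.233.
taxon1–taxon3: 8/20 differ, p = 0.400, d = 0.572.
taxon2–taxon3: 9/20 differ, p = 0.450, d = 0.687.
The smallest distance is between taxon1 and taxon2.

taxon1 and taxon2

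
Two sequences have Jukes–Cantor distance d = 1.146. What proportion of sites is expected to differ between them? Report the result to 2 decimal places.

p = (3/4)(1 − e^(−4d/3)) = 0.75 × (1 − e^(-1.528)) = 0.75 × (1 − 0.216969) = 0.587273.

0.59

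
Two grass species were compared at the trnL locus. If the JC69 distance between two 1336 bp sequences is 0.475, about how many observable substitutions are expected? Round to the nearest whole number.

Invert JC69: p = (3/4)(1 − e^(−4d/3)) = 0.75 × (1 − e^(-0.633333)) = 0.75 × (1 − 0.530820) = 0.351885.
Expected differing sites = pL ≈ 0.351885 × 1336 = 470.11836 ≈ 470.

470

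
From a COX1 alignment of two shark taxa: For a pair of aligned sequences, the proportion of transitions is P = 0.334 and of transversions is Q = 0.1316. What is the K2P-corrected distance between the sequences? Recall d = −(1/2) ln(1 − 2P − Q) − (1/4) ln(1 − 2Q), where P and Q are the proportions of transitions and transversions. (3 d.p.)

0.880

Under the Kimura two-parameter model, d = −½ ln(1 − 2P − Q) − ¼ ln(1 − 2Q).
1 − 2P − Q = 0.2004, giving −½ ln(0.2004) = 0.803720.
1 − 2Q = 0.7368, giving −¼ ln(0.7368) = 0.076360.
d = 0.803720 + 0.076360 = 0.880080.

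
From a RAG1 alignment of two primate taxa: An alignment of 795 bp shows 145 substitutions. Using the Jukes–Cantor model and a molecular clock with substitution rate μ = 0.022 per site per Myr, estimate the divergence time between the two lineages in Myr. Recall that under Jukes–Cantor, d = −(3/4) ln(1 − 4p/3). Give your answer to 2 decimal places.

p = 145/795 ≈ 0.18239.
d = −(3/4) ln(1 − 4p/3) = −0.75 ln(1 − 0.243187) = −0.75 ln(0.756813)
  = −0.75 × (-0.278639) = 0.208979 substitutions/site.
Under a molecular clock d = 2μt, so t = d/(2μ) = 0.208979 / (2 × 0.022) = 4.75 Myr.

4.75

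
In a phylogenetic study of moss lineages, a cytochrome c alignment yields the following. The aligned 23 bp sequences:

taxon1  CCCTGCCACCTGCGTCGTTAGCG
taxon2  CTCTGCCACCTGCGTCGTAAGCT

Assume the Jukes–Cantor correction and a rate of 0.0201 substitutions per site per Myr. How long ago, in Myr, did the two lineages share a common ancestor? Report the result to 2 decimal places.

The sequences differ at 3 of 23 sites (2, 19, 23), so p = 3/23 ≈ 0.130435.
d = −(3/4) ln(1 − 4p/3) = −0.75 ln(1 − 0.173913) = −0.75 ln(0.826087)
  = −0.75 × (-0.191055) = 0.143291 substitutions/site.
Under a molecular clock d = 2μt, so t = d/(2μ) = 0.143291 / (2 × 0.0201) = 3.56 Myr.

3.56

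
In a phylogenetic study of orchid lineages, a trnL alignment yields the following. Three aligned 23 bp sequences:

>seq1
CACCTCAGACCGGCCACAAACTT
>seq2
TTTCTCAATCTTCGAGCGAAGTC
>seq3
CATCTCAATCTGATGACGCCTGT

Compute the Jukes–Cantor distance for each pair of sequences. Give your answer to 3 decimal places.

seq1–seq2: 14/23 sites differ → p ≈ 0.608696, d = −0.75 ln(1 − 0.811595) = 1.251871 ≈ 1.252.
seq1–seq3: 12/23 sites differ → p ≈ 0.521739, d = −0.75 ln(1 − 0.695652) = 0.892188 ≈ 0.892.
seq2–seq3: 12/23 sites differ → p ≈ 0.521739, d = −0.75 ln(1 − 0.695652) = 0.892188 ≈ 0.892.

d(seq1,seq2) = 1.252, d(seq1,seq3) = 0.892, d(seq2,seq3) = 0.892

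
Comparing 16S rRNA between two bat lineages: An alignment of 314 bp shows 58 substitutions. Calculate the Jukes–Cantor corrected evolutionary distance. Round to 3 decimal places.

p = 58/314 ≈ 0.184713.
d = −(3/4) ln(1 − 4p/3) = −0.75 ln(1 − 0.246284) = −0.75 ln(0.753716)
  = −0.75 × (-0.282740) = 0.212055 substitutions/site.

0.212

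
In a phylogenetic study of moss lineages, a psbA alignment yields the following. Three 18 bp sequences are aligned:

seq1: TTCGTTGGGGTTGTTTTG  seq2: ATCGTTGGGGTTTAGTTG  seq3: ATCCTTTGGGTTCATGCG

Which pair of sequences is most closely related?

seq1–seq2: 4/18 differ, p = 0.222, d = 0.264.
seq1–seq3: 7/18 differ, p = 0.389, d = 0.548.
seq2–seq3: 6/18 differ, p = 0.333, d = 0.441.
The smallest distance is between seq1 and seq2.

seq1 and seq2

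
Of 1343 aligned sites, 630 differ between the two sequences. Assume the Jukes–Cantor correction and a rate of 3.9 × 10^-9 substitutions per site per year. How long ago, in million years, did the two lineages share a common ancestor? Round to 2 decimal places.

94.43

p = 630/1343 ≈ 0.469099.
d = −(3/4) ln(1 − 4p/3) = −0.75 ln(1 − 0.625465) = −0.75 ln(0.374535)
  = −0.75 × (-0.982070) = 0.736553 substitutions/site.
Under a molecular clock d = 2μt, so t = d/(2μ) = 0.736553 / (2 × 3.9 × 10^-9) = 94.43 million years.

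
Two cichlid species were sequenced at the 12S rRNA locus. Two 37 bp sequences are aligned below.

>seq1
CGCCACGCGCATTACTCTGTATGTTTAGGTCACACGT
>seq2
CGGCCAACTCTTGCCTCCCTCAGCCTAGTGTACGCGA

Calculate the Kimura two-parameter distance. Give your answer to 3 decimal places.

0.866

Of 37 sites, 6 differences are transitions and 13 are transversions, so P = 6/37 ≈ 0.162162 and Q = 13/37 ≈ 0.351351.
Under the Kimura two-parameter model, d = −½ ln(1 − 2P − Q) − ¼ ln(1 − 2Q).
1 − 2P − Q = 0.324325, giving −½ ln(0.324325) = 0.563005.
1 − 2Q = 0.297298, giving −¼ ln(0.297298) = 0.303255.
d = 0.563005 + 0.303255 = 0.866260.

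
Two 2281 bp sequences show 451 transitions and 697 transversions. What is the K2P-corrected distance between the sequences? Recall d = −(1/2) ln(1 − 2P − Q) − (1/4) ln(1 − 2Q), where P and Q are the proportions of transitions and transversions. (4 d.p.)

0.8398

P = 451/2281 ≈ 0.19772 and Q = 697/2281 ≈ 0.305568.
Under the Kimura two-parameter model, d = −½ ln(1 − 2P − Q) − ¼ ln(1 − 2Q).
1 − 2P − Q = 0.298992, giving −½ ln(0.298992) = 0.603669.
1 − 2Q = 0.388864, giving −¼ ln(0.388864) = 0.236131.
d = 0.603669 + 0.236131 = 0.839800.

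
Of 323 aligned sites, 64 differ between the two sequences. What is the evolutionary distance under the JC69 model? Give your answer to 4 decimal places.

0.2301

p = 64/323 ≈ 0.198142.
d = −(3/4) ln(1 − 4p/3) = −0.75 ln(1 − 0.264189) = −0.75 ln(0.735811)
  = −0.75 × (-0.306782) = 0.230087 substitutions/site.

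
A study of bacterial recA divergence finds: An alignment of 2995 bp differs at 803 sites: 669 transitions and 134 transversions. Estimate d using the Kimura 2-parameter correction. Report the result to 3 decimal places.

0.362

P = 669/2995 ≈ 0.223372 and Q = 134/2995 ≈ 0.044741.
Under the Kimura two-parameter model, d = −½ ln(1 − 2P − Q) − ¼ ln(1 − 2Q).
1 − 2P − Q = 0.508515, giving −½ ln(0.508515) = 0.338130.
1 − 2Q = 0.910518, giving −¼ ln(0.910518) = 0.023435.
d = 0.338130 + 0.023435 = 0.361565.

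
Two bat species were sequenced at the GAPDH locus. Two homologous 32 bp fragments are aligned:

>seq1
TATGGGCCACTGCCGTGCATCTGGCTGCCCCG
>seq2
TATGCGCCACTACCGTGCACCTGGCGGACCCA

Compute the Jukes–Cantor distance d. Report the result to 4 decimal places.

The sequences differ at 6 of 32 sites (5, 12, 20, 26, 28, 32), so p = 6/32 = 0.1875.
d = −(3/4) ln(1 − 4p/3) = −0.75 ln(1 − 0.25) = −0.75 ln(0.75)
  = −0.75 × (-0.287682) = 0.215762 substitutions/site.

0.2158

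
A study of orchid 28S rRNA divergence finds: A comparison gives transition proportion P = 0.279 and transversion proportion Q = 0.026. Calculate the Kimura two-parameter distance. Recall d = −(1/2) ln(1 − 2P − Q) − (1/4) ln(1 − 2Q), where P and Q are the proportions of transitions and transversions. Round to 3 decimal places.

Under the Kimura two-parameter model, d = −½ ln(1 − 2P − Q) − ¼ ln(1 − 2Q).
1 − 2P − Q = 0.416, giving −½ ln(0.416) = 0.438535.
1 − 2Q = 0.948, giving −¼ ln(0.948) = 0.013350.
d = 0.438535 + 0.013350 = 0.451885.

0.452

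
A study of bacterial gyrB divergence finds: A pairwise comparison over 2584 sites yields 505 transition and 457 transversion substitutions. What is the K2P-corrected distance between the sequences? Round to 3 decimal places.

0.528

P = 505/2584 ≈ 0.195433 and Q = 457/2584 ≈ 0.176858.
Under the Kimura two-parameter model, d = −½ ln(1 − 2P − Q) − ¼ ln(1 − 2Q).
1 − 2P − Q = 0.432276, giving −½ ln(0.432276) = 0.419346.
1 − 2Q = 0.646284, giving −¼ ln(0.646284) = 0.109129.
d = 0.419346 + 0.109129 = 0.528475.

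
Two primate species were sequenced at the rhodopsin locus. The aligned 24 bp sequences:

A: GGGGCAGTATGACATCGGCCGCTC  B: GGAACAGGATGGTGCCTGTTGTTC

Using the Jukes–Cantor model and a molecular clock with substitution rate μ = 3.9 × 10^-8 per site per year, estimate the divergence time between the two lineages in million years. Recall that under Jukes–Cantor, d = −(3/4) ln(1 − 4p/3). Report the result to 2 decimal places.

9.08

The sequences differ at 11 of 24 sites, so p = 11/24 ≈ 0.458333.
d = −(3/4) ln(1 − 4p/3) = −0.75 ln(1 − 0.611111) = −0.75 ln(0.388889)
  = −0.75 × (-0.944461) = 0.708346 substitutions/site.
Under a molecular clock d = 2μt, so t = d/(2μ) = 0.708346 / (2 × 3.9 × 10^-8) = 9.08 million years.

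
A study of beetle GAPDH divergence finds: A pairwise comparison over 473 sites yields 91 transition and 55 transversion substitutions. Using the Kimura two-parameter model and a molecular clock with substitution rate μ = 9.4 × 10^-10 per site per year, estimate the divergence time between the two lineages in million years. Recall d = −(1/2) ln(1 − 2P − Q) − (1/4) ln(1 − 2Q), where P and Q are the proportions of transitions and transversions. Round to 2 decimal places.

220.11

P = 91/473 ≈ 0.192389 and Q = 55/473 ≈ 0.116279.
Under the Kimura two-parameter model, d = −½ ln(1 − 2P − Q) − ¼ ln(1 − 2Q).
1 − 2P − Q = 0.498943, giving −½ ln(0.498943) = 0.347632.
1 − 2Q = 0.767442, giving −¼ ln(0.767442) = 0.066173.
d = 0.347632 + 0.066173 = 0.413805.
Under a molecular clock d = 2μt, so t = d/(2μ) = 0.413805 / (2 × 9.4 × 10^-10) = 220.11 million years.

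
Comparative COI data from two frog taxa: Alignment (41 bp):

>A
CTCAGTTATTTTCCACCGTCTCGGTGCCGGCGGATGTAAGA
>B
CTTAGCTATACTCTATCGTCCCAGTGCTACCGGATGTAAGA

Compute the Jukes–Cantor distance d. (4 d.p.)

0.3321

The sequences differ at 11 of 41 sites, so p = 11/41 ≈ 0.268293.
d = −(3/4) ln(1 − 4p/3) = −0.75 ln(1 − 0.357724) = −0.75 ln(0.642276)
  = −0.75 × (-0.442737) = 0.332053 substitutions/site.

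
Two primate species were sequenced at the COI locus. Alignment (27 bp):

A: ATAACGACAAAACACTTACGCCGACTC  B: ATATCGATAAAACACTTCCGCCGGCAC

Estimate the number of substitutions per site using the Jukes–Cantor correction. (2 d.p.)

0.21

The sequences differ at 5 of 27 sites (4, 8, 18, 24, 26), so p = 5/27 ≈ 0.185185.
d = −(3/4) ln(1 − 4p/3) = −0.75 ln(1 − 0.246913) = −0.75 ln(0.753087)
  = −0.75 × (-0.283575) = 0.212681 substitutions/site.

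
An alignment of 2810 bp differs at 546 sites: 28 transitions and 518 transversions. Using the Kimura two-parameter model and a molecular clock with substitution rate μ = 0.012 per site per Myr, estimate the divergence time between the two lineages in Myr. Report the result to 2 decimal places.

9.55

P = 28/2810 ≈ 0.009964 and Q = 518/2810 ≈ 0.184342.
Under the Kimura two-parameter model, d = −½ ln(1 − 2P − Q) − ¼ ln(1 − 2Q).
1 − 2P − Q = 0.79573, giving −½ ln(0.79573) = 0.114248.
1 − 2Q = 0.631316, giving −¼ ln(0.631316) = 0.114987.
d = 0.114248 + 0.114987 = 0.229235.
Under a molecular clock d = 2μt, so t = d/(2μ) = 0.229235 / (2 × 0.012) = 9.55 Myr.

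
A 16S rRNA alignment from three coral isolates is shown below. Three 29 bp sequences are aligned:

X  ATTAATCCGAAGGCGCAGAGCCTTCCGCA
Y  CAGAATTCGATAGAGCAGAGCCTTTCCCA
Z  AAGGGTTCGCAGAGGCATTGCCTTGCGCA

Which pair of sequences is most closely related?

X and Y

X–Y: 9/29 differ, p = 0.310, d = 0.401.
X–Z: 11/29 differ, p = 0.379, d = 0.529.
Y–Z: 12/29 differ, p = 0.414, d = 0.602.
The smallest distance is between X and Y.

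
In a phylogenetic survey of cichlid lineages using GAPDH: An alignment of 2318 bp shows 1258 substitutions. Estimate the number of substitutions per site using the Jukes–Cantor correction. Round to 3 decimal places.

p = 1258/2318 ≈ 0.542709.
d = −(3/4) ln(1 − 4p/3) = −0.75 ln(1 − 0.723612) = −0.75 ln(0.276388)
  = −0.75 × (-1.285950) = 0.964463 substitutions/site.

0.964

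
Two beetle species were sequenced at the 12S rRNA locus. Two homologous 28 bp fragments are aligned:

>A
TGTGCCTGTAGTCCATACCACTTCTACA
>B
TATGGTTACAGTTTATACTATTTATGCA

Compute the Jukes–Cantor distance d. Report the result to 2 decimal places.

0.56

The sequences differ at 11 of 28 sites, so p = 11/28 ≈ 0.392857.
d = −(3/4) ln(1 − 4p/3) = −0.75 ln(1 − 0.523809) = −0.75 ln(0.476191)
  = −0.75 × (-0.741936) = 0.556452 substitutions/site.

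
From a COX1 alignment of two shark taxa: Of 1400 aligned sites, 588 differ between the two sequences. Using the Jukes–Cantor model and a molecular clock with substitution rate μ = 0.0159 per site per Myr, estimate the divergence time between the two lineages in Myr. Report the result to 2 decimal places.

19.36

p = 588/1400 = 0.42.
d = −(3/4) ln(1 − 4p/3) = −0.75 ln(1 − 0.56) = −0.75 ln(0.44)
  = −0.75 × (-0.820981) = 0.615736 substitutions/site.
Under a molecular clock d = 2μt, so t = d/(2μ) = 0.615736 / (2 × 0.0159) = 19.36 Myr.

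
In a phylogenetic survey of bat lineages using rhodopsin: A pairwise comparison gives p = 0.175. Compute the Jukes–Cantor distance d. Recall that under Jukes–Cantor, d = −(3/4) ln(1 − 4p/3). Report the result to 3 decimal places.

d = −(3/4) ln(1 − 4p/3) = −0.75 ln(1 − 0.233333) = −0.75 ln(0.766667)
  = −0.75 × (-0.265703) = 0.199277 substitutions/site.

0.199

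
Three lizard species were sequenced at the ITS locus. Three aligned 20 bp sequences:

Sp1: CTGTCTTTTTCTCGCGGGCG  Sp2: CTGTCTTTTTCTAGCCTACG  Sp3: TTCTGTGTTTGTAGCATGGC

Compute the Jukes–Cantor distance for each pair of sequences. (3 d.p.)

d(Sp1,Sp2) = 0.233, d(Sp1,Sp3) = 0.824, d(Sp2,Sp3) = 0.687

Sp1–Sp2: 4/20 sites differ → p = 0.2, d = −0.75 ln(1 − 0.266667) = 0.232617 ≈ 0.233.
Sp1–Sp3: 10/20 sites differ → p = 0.5, d = −0.75 ln(1 − 0.666667) = 0.823960 ≈ 0.824.
Sp2–Sp3: 9/20 sites differ → p = 0.45, d = −0.75 ln(1 − 0.6) = 0.687218 ≈ 0.687.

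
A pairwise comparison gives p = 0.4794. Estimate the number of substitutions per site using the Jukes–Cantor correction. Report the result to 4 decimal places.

d = −(3/4) ln(1 − 4p/3) = −0.75 ln(1 − 0.6392) = −0.75 ln(0.3608)
  = −0.75 × (-1.019431) = 0.764573 substitutions/site.

0.7646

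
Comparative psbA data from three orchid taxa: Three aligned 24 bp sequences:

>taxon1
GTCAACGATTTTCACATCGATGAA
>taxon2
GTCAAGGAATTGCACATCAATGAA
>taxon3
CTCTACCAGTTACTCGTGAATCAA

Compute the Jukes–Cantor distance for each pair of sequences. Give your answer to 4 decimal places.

taxon1–taxon2: 4/24 sites differ → p ≈ 0.166667, d = −0.75 ln(1 − 0.222223) = 0.188487 ≈ 0.1885.
taxon1–taxon3: 10/24 sites differ → p ≈ 0.416667, d = −0.75 ln(1 − 0.555556) = 0.608198 ≈ 0.6082.
taxon2–taxon3: 10/24 sites differ → p ≈ 0.416667, d = −0.75 ln(1 − 0.555556) = 0.608198 ≈ 0.6082.

d(taxon1,taxon2) = 0.1885, d(taxon1,taxon3) = 0.6082, d(taxon2,taxon3) = 0.6082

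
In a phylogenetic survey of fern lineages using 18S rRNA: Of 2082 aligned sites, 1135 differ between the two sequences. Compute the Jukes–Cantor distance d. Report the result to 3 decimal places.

0.973

p = 1135/2082 ≈ 0.545149.
d = −(3/4) ln(1 − 4p/3) = −0.75 ln(1 − 0.726865) = −0.75 ln(0.273135)
  = −0.75 × (-1.297789) = 0.973342 substitutions/site.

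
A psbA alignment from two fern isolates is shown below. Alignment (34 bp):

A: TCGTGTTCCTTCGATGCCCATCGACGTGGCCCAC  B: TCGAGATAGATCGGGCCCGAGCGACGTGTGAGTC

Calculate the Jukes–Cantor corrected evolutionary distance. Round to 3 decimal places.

0.665

The sequences differ at 15 of 34 sites, so p = 15/34 ≈ 0.441176.
d = −(3/4) ln(1 − 4p/3) = −0.75 ln(1 − 0.588235) = −0.75 ln(0.411765)
  = −0.75 × (-0.887302) = 0.665477 substitutions/site.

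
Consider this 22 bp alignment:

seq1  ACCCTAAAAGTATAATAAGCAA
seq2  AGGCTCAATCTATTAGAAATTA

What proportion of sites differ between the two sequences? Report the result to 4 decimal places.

0.4545

The sequences differ at 10 of 22 positions (sites 2, 3, 6, 9, 10, 14, 16, 19, 20, 21).
p = 10/22 = 0.454545… ≈ 0.4545 (to 4 d.p.).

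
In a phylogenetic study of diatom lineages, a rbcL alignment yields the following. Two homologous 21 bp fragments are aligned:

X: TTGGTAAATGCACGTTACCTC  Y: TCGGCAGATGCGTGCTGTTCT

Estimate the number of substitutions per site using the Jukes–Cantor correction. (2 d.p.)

The sequences differ at 11 of 21 sites, so p = 11/21 ≈ 0.52381.
d = −(3/4) ln(1 − 4p/3) = −0.75 ln(1 − 0.698413) = −0.75 ln(0.301587)
  = −0.75 × (-1.198697) = 0.899023 substitutions/site.

0.90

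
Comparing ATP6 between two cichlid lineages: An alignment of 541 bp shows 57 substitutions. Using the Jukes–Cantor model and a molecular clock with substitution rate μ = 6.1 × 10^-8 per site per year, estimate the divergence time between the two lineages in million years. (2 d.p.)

p = 57/541 ≈ 0.10536.
d = −(3/4) ln(1 − 4p/3) = −0.75 ln(1 − 0.14048) = −0.75 ln(0.85952)
  = −0.75 × (-0.151381) = 0.113536 substitutions/site.
Under a molecular clock d = 2μt, so t = d/(2μ) = 0.113536 / (2 × 6.1 × 10^-8) = 0.93 million years.

0.93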